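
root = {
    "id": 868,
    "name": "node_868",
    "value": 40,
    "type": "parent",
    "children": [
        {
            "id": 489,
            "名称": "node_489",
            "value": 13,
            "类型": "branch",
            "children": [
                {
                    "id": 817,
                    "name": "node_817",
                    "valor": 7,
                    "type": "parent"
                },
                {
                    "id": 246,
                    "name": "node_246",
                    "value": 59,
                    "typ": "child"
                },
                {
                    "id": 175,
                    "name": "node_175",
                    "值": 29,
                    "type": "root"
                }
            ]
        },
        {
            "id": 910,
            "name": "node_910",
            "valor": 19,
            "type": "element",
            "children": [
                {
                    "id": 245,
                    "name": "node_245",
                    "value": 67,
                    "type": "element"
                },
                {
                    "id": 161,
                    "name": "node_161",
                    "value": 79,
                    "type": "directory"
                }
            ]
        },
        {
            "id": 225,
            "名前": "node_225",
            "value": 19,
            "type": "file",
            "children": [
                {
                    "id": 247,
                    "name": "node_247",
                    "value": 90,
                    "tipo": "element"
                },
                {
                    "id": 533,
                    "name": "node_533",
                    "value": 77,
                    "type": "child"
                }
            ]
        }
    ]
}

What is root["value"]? 40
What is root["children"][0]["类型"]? "branch"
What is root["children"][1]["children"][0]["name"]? "node_245"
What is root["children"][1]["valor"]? 19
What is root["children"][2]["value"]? 19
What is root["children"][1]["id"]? 910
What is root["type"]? "parent"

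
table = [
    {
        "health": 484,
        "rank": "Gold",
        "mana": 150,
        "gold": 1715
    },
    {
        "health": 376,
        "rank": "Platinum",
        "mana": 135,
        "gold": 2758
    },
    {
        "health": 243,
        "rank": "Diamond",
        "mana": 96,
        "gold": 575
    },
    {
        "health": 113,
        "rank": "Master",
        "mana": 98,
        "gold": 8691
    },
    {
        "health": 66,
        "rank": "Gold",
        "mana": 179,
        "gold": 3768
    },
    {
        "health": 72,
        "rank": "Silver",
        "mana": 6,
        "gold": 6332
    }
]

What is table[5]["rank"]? "Silver"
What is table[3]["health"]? 113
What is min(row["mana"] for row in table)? 6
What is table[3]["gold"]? 8691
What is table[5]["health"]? 72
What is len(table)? 6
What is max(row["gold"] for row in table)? 8691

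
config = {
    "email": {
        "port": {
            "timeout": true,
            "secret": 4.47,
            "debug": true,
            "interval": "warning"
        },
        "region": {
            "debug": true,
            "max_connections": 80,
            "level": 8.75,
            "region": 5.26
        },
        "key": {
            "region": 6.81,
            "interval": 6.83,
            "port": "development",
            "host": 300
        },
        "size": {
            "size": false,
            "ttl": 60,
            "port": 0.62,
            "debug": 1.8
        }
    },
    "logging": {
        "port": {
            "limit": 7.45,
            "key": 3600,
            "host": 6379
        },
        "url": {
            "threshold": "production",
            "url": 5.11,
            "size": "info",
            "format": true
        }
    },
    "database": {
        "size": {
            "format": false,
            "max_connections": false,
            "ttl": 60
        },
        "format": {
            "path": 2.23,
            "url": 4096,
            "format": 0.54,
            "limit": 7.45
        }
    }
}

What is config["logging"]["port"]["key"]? 3600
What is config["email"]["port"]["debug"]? True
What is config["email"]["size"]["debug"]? 1.8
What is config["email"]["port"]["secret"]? 4.47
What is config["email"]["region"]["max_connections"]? 80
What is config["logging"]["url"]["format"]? True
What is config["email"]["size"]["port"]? 0.62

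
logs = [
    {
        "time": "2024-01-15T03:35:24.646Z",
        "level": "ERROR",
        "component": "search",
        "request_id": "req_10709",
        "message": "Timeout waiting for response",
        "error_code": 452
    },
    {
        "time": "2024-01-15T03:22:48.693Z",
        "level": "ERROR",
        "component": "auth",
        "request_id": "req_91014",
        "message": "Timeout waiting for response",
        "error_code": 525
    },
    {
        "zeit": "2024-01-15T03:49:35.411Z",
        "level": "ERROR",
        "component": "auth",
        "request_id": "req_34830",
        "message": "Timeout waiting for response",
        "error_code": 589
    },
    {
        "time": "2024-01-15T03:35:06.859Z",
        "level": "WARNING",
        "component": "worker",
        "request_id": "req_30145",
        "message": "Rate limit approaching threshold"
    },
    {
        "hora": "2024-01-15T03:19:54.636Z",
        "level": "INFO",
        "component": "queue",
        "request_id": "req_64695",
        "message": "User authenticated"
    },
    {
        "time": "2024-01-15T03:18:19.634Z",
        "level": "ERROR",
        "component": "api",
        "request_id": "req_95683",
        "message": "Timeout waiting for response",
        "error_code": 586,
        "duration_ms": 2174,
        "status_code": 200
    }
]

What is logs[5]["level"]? "ERROR"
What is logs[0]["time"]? "2024-01-15T03:35:24.646Z"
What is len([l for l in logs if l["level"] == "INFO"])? 1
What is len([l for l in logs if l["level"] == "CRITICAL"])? 0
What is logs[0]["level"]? "ERROR"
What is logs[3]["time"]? "2024-01-15T03:35:06.859Z"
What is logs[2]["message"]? "Timeout waiting for response"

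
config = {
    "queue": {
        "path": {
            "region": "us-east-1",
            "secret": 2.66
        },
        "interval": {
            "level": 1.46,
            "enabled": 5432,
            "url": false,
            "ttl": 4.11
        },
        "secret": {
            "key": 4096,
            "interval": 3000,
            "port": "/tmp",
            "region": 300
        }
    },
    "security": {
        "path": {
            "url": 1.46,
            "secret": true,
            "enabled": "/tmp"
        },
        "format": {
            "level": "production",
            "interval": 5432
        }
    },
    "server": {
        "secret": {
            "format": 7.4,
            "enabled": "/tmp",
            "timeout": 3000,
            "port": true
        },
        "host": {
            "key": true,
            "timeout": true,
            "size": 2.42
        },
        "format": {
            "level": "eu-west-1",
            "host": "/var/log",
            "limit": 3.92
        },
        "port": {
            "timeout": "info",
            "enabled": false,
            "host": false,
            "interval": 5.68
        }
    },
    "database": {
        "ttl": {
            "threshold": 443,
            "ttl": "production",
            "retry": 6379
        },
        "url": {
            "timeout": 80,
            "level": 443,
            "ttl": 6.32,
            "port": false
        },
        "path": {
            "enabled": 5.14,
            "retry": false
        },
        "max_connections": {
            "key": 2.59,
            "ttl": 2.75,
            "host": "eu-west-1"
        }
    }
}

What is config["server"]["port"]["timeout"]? "info"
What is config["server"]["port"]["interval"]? 5.68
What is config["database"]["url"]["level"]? 443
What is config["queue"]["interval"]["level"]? 1.46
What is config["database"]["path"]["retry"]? False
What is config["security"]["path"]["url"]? 1.46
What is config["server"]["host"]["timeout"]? True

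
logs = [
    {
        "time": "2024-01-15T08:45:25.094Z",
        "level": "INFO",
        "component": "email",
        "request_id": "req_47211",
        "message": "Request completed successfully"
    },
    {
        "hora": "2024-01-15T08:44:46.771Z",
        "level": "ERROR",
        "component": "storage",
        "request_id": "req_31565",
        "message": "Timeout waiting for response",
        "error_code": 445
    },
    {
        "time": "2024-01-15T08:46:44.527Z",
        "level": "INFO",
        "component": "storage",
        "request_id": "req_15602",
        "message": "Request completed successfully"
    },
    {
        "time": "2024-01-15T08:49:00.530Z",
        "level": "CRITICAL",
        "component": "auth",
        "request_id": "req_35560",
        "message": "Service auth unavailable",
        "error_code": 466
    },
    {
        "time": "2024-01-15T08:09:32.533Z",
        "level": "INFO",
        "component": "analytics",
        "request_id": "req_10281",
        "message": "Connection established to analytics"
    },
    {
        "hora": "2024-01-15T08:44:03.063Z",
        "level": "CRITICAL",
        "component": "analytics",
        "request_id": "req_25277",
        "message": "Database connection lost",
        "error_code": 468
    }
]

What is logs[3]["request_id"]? "req_35560"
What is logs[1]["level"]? "ERROR"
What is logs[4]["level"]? "INFO"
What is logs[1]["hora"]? "2024-01-15T08:44:46.771Z"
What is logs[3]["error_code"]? 466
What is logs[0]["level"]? "INFO"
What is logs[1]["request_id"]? "req_31565"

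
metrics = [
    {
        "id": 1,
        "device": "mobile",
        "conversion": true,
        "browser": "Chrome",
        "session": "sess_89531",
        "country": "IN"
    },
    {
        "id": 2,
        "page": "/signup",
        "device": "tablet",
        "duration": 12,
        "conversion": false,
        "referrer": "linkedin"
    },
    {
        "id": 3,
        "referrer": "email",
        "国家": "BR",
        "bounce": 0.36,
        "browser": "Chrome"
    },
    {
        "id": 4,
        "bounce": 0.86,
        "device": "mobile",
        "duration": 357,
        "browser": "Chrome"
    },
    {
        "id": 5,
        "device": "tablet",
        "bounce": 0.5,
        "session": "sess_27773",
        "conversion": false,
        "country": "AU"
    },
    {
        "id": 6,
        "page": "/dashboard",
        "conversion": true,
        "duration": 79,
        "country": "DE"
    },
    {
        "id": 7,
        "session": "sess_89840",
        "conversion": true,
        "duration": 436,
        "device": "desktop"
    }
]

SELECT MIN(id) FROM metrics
1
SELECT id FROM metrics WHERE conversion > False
[1, 6, 7]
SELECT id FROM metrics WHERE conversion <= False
[2, 5]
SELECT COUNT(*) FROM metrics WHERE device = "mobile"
2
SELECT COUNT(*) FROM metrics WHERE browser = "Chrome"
3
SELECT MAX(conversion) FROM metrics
True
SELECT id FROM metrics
[1, 2, 3, 4, 5, 6, 7]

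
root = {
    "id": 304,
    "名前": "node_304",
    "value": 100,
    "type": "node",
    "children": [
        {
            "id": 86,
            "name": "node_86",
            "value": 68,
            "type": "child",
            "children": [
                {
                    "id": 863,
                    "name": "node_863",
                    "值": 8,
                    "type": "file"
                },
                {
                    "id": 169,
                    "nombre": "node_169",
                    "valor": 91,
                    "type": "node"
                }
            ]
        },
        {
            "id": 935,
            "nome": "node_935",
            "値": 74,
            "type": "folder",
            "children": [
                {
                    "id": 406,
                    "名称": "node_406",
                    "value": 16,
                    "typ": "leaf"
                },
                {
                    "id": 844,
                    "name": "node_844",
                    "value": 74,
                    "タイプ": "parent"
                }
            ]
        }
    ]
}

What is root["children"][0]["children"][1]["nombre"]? "node_169"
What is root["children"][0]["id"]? 86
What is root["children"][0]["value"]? 68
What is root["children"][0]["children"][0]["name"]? "node_863"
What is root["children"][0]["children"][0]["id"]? 863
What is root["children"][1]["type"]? "folder"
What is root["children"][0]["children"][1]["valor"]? 91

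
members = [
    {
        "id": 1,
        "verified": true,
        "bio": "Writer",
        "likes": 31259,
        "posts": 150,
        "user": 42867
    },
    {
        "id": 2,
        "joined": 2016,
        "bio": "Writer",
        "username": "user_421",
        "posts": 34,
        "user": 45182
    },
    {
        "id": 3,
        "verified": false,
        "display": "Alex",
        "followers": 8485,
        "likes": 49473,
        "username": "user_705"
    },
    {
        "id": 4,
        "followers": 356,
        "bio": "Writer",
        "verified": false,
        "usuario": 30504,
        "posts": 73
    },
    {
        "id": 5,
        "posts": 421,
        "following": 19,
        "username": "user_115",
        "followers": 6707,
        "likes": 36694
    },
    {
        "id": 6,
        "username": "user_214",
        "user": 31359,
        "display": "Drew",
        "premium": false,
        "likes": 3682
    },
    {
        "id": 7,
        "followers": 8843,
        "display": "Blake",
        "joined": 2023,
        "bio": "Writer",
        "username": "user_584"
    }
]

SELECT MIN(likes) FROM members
3682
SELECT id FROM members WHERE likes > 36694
[3]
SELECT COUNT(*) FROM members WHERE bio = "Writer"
4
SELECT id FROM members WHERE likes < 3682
[]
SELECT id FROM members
[1, 2, 3, 4, 5, 6, 7]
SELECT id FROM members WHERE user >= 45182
[2]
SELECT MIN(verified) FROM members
False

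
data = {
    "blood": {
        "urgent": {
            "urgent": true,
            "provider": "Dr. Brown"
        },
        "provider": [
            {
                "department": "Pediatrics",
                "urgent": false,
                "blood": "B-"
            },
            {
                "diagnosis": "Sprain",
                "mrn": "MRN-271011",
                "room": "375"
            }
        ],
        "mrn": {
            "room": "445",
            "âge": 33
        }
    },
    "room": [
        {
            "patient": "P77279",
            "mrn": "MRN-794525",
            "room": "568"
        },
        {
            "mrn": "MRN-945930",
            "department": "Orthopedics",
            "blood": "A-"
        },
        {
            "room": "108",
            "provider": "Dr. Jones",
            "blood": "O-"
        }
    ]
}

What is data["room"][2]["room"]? "108"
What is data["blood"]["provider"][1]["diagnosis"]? "Sprain"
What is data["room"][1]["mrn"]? "MRN-945930"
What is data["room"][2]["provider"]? "Dr. Jones"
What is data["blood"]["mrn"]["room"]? "445"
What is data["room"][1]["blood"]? "A-"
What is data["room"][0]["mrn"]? "MRN-794525"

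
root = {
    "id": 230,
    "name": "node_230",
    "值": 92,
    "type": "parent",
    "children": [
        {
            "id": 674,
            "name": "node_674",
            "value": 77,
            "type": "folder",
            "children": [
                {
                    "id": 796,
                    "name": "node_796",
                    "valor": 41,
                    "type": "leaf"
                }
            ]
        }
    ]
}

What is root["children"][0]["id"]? 674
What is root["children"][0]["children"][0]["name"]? "node_796"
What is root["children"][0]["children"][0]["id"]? 796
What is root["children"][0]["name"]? "node_674"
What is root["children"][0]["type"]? "folder"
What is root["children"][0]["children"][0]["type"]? "leaf"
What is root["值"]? 92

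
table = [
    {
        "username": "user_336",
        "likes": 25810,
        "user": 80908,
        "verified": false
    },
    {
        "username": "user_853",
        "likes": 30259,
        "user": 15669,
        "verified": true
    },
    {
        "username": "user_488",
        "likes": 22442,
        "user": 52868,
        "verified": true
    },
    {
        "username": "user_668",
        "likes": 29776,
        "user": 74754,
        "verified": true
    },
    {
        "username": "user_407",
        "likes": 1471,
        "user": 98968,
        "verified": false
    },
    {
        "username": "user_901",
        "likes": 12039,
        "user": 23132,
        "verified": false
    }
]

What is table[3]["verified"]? True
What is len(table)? 6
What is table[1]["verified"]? True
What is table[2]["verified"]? True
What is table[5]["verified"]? False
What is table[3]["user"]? 74754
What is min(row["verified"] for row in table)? False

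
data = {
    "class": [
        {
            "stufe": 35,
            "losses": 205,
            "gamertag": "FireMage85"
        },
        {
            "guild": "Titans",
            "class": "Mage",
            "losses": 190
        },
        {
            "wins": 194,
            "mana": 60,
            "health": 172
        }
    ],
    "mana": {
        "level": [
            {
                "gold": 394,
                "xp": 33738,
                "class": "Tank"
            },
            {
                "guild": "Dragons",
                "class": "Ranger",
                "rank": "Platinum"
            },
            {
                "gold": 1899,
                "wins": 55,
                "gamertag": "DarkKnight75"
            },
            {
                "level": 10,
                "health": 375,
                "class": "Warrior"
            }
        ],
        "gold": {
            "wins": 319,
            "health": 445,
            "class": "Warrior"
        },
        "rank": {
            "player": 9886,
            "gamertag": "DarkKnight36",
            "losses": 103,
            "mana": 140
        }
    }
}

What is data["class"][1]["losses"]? 190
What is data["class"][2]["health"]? 172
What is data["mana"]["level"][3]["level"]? 10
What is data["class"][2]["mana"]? 60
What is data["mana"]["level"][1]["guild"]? "Dragons"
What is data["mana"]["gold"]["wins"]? 319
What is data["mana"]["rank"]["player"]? 9886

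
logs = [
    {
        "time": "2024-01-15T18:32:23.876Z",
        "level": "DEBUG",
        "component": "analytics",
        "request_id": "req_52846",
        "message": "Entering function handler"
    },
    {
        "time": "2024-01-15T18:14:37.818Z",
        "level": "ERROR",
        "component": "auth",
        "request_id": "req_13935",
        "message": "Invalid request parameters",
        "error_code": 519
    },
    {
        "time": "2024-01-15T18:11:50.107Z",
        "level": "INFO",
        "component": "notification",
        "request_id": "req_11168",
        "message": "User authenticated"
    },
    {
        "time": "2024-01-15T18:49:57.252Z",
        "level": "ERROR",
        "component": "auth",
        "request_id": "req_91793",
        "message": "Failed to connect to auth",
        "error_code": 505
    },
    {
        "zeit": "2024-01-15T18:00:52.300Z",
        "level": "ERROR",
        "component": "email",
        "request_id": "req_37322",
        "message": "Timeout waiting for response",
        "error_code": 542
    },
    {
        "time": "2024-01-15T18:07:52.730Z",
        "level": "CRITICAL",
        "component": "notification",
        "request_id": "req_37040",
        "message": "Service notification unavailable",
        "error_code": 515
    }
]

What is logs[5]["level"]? "CRITICAL"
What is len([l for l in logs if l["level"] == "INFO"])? 1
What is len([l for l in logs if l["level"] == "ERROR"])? 3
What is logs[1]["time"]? "2024-01-15T18:14:37.818Z"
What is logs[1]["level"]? "ERROR"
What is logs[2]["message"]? "User authenticated"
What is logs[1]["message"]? "Invalid request parameters"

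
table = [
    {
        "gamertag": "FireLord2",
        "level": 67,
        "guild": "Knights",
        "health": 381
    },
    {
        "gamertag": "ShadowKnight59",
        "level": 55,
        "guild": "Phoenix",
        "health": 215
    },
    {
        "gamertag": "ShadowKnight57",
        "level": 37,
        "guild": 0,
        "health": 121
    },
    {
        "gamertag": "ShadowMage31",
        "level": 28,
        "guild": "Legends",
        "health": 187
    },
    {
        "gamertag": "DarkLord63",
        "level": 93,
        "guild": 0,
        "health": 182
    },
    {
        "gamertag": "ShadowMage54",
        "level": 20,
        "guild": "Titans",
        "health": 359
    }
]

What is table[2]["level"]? 37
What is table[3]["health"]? 187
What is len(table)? 6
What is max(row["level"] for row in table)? 93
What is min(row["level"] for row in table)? 20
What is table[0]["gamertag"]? "FireLord2"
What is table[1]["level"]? 55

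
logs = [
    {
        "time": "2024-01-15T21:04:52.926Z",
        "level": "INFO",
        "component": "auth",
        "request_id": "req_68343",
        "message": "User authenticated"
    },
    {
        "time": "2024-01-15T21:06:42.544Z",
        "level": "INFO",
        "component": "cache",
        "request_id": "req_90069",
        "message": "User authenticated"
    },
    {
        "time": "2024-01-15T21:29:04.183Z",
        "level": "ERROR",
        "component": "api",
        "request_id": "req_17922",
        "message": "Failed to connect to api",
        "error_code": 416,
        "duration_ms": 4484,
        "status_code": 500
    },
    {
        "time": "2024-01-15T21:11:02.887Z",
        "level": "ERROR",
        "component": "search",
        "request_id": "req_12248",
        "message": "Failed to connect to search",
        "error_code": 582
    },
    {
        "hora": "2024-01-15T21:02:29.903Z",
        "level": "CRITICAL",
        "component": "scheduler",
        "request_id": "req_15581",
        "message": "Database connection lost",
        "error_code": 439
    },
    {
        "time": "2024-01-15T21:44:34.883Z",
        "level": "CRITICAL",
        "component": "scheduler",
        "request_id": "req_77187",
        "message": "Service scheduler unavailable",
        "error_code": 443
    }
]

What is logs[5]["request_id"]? "req_77187"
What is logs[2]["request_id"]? "req_17922"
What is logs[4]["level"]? "CRITICAL"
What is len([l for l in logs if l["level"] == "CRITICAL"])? 2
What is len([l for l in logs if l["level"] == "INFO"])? 2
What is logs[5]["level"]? "CRITICAL"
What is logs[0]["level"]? "INFO"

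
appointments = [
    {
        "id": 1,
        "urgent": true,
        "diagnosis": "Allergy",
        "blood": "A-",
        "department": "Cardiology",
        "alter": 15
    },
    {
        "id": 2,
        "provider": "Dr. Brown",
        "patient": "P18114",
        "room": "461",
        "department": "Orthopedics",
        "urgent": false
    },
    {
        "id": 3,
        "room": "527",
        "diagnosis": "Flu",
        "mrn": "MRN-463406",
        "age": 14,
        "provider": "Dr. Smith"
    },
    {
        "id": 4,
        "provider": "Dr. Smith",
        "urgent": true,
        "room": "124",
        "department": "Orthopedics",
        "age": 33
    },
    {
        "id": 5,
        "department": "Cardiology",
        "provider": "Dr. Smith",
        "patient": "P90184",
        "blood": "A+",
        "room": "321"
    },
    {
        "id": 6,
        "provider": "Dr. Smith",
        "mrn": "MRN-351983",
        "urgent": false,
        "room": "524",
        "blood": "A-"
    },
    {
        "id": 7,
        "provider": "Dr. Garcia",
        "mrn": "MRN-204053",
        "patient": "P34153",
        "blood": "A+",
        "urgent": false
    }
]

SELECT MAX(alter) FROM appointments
15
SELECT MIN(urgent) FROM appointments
False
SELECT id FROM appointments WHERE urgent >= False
[1, 2, 4, 6, 7]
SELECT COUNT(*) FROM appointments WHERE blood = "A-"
2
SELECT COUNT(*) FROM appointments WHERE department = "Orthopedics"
2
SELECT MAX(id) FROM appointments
7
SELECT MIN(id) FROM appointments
1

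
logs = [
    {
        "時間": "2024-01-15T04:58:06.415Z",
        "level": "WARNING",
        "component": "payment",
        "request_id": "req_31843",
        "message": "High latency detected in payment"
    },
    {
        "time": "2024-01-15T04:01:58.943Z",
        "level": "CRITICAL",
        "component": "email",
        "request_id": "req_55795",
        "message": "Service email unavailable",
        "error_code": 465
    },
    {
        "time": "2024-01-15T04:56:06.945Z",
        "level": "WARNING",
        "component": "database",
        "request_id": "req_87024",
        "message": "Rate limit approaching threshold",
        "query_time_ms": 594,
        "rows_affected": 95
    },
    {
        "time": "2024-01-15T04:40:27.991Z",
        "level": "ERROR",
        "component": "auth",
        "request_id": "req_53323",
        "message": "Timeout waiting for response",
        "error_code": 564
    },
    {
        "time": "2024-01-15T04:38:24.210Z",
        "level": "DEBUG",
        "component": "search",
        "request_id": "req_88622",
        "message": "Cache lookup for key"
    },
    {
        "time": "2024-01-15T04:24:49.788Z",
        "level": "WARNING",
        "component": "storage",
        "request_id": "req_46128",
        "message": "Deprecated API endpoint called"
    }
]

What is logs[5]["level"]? "WARNING"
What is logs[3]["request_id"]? "req_53323"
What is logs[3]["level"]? "ERROR"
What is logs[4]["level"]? "DEBUG"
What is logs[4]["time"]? "2024-01-15T04:38:24.210Z"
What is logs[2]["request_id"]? "req_87024"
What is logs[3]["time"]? "2024-01-15T04:40:27.991Z"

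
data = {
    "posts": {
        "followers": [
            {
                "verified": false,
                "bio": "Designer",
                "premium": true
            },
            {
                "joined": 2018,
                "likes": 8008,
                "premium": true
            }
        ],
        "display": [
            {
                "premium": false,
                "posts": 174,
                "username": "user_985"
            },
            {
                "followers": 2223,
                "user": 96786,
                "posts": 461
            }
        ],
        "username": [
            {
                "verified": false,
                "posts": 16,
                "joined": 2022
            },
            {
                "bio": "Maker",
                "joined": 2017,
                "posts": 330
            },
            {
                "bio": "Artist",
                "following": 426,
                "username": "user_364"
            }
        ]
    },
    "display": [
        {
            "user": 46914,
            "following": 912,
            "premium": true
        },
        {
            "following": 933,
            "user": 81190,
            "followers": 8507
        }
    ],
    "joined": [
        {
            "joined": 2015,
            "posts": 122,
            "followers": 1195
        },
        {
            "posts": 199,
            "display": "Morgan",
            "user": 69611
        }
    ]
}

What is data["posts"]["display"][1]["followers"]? 2223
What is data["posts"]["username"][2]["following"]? 426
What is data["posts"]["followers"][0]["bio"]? "Designer"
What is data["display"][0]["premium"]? True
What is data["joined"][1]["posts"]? 199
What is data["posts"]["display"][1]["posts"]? 461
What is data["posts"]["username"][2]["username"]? "user_364"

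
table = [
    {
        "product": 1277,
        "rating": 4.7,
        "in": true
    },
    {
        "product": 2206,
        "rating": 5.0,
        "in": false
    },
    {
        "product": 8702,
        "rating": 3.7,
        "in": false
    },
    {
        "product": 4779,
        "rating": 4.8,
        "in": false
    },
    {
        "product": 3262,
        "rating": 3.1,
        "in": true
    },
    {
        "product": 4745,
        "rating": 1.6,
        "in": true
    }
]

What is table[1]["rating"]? 5.0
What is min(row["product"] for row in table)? 1277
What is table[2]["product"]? 8702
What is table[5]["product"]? 4745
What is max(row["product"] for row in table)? 8702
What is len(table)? 6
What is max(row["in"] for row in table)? True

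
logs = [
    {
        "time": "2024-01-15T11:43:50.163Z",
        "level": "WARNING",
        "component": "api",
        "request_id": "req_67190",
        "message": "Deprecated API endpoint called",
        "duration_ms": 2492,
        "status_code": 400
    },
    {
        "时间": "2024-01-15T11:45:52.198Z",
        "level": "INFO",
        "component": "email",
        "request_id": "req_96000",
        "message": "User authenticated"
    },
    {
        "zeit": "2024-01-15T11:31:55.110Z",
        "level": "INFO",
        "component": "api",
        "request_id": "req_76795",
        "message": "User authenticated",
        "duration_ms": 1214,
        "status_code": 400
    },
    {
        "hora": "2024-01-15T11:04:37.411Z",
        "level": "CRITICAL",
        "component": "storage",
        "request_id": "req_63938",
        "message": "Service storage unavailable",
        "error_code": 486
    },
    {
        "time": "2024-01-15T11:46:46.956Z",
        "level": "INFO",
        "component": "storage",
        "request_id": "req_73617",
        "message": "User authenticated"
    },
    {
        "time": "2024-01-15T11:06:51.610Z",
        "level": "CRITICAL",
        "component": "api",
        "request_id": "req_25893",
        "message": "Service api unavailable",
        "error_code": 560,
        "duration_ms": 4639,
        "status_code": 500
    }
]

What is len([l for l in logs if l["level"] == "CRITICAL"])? 2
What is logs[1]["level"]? "INFO"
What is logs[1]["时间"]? "2024-01-15T11:45:52.198Z"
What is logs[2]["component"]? "api"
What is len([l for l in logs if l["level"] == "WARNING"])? 1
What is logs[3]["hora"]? "2024-01-15T11:04:37.411Z"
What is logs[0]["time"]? "2024-01-15T11:43:50.163Z"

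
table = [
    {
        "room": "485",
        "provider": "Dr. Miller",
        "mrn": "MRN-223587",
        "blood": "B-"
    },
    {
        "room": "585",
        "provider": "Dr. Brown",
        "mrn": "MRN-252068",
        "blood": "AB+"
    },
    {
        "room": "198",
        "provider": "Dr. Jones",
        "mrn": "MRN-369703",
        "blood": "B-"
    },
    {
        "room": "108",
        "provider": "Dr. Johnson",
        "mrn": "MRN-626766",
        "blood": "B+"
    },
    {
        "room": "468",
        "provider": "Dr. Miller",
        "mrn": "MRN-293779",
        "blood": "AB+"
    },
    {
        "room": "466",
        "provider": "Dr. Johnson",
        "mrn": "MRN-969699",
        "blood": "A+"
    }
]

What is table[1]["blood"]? "AB+"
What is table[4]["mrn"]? "MRN-293779"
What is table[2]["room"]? "198"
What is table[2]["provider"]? "Dr. Jones"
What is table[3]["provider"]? "Dr. Johnson"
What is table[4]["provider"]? "Dr. Miller"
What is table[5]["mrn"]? "MRN-969699"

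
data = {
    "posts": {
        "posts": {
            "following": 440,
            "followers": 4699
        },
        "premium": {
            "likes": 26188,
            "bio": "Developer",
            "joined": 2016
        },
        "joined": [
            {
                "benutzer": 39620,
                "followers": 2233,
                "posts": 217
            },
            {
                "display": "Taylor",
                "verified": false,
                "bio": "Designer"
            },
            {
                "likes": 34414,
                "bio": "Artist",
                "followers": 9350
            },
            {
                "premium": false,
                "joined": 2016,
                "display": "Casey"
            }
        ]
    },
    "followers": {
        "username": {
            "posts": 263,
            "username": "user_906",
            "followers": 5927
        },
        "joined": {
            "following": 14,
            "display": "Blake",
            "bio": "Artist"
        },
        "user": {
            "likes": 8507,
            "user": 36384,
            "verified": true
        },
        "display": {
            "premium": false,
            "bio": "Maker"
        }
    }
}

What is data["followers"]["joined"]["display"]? "Blake"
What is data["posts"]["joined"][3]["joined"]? 2016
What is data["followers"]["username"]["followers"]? 5927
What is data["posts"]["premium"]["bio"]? "Developer"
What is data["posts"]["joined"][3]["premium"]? False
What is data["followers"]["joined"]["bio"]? "Artist"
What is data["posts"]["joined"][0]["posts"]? 217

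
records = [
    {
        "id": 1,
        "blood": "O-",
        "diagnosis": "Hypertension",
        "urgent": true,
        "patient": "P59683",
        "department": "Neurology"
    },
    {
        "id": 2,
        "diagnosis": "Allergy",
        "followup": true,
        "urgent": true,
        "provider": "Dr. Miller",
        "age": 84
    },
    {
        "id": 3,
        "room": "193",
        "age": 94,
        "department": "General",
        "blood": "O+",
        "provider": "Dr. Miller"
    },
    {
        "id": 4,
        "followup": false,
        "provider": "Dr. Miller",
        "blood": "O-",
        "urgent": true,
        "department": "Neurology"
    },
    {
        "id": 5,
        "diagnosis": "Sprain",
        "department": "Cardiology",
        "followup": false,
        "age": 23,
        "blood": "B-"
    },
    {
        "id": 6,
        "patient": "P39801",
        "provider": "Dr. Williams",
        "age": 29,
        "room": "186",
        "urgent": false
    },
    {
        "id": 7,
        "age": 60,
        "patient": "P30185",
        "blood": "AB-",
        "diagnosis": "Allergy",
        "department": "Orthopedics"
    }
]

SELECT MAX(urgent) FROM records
True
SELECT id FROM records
[1, 2, 3, 4, 5, 6, 7]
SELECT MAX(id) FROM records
7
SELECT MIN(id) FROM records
1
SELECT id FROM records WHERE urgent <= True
[1, 2, 4, 6]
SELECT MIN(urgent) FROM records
False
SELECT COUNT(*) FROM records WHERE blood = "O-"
2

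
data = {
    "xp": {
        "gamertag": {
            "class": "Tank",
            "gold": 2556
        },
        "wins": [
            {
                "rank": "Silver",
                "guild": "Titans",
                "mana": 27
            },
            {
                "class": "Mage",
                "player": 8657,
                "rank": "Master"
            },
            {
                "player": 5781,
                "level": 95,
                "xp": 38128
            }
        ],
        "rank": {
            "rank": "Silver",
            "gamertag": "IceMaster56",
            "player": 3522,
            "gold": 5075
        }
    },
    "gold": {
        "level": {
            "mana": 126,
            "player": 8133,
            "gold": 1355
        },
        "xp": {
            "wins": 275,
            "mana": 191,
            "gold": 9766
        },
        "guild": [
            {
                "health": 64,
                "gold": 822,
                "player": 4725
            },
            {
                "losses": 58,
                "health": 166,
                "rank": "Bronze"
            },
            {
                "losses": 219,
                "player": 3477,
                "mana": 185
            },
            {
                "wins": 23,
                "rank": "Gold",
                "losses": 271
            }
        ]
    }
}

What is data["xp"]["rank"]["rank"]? "Silver"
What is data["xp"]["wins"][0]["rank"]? "Silver"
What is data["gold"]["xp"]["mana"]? 191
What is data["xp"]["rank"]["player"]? 3522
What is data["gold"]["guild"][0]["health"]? 64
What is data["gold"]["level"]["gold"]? 1355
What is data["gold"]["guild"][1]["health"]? 166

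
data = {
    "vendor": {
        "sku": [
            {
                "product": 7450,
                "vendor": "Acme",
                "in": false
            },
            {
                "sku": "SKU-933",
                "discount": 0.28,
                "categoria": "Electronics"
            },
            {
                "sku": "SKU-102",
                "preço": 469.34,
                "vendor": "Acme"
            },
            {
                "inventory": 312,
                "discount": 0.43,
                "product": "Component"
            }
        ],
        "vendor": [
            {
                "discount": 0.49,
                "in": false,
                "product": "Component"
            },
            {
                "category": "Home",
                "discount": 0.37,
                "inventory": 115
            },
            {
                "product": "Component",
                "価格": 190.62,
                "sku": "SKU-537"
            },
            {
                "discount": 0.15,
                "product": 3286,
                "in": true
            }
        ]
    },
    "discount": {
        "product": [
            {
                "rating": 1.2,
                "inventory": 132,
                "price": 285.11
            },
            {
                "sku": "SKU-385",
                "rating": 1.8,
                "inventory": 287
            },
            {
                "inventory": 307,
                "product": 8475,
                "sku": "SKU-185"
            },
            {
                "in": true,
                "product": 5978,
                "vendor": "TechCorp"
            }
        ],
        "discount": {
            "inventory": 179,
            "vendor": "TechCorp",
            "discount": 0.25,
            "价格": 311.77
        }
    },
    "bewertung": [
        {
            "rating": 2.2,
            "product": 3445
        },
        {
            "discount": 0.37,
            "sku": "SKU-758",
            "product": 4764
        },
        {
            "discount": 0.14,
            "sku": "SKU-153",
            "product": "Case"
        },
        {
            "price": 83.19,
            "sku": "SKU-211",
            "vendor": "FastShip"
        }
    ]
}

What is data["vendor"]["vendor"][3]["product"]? 3286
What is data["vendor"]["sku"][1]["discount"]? 0.28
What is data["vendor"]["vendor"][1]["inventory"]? 115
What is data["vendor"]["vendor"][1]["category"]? "Home"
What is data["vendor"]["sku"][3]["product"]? "Component"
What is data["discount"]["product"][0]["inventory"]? 132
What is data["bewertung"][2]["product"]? "Case"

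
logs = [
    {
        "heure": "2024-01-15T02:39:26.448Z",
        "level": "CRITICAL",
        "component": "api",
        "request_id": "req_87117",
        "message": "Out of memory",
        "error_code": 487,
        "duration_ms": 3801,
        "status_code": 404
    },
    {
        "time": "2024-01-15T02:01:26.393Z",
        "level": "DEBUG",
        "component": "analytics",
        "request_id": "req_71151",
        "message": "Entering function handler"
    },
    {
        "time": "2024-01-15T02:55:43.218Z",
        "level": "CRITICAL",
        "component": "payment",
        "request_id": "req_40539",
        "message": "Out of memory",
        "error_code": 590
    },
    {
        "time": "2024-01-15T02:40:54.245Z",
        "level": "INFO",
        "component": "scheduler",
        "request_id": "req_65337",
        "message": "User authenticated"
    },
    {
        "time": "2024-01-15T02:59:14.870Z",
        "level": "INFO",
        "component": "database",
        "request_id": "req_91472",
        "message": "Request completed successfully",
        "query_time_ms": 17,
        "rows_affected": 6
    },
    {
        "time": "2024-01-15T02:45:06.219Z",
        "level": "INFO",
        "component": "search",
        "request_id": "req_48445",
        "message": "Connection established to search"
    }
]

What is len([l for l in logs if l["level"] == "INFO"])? 3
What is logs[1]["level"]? "DEBUG"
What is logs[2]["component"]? "payment"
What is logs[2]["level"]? "CRITICAL"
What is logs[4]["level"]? "INFO"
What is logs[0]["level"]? "CRITICAL"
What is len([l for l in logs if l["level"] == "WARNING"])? 0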